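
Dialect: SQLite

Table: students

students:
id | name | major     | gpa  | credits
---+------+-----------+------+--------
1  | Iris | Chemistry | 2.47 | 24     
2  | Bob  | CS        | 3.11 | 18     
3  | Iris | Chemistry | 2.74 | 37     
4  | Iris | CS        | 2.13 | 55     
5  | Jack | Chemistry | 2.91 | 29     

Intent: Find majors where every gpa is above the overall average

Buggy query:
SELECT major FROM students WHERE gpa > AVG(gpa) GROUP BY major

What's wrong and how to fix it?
Bug: AVG() is an aggregate; it can't sit directly in WHERE

Fix: Compute the overall average in a scalar subquery and compare each group's MIN against it in HAVING

Corrected query:
SELECT major FROM students GROUP BY major HAVING MIN(gpa) > (SELECT AVG(gpa) FROM students)

Result:
(no rows)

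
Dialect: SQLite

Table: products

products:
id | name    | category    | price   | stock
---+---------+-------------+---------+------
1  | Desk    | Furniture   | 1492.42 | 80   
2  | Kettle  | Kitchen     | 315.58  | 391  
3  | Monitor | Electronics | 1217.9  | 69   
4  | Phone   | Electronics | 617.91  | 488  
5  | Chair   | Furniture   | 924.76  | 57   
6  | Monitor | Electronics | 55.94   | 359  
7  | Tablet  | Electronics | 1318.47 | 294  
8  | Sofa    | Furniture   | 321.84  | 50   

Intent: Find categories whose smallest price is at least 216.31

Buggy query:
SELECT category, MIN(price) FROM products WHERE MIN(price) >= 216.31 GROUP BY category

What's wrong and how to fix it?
Bug: MIN() in WHERE is a misuse of aggregate

Fix: Use HAVING for the per-group MIN condition

Corrected query:
SELECT category, MIN(price) FROM products GROUP BY category HAVING MIN(price) >= 216.31

Result:
category  | MIN(price)
----------+-----------
Furniture | 321.84    
Kitchen   | 315.58    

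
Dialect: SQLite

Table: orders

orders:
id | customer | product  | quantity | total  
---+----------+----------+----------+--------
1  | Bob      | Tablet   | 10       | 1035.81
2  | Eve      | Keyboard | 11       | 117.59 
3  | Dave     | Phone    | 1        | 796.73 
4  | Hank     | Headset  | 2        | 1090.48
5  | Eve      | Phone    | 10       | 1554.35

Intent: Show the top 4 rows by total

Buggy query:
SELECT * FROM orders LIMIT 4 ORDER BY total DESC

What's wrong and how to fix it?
Bug: ORDER BY cannot follow LIMIT; LIMIT is the final clause

Fix: Swap the clauses: ORDER BY first, then LIMIT

Corrected query:
SELECT * FROM orders ORDER BY total DESC LIMIT 4

Result:
id | customer | product | quantity | total  
---+----------+---------+----------+--------
5  | Eve      | Phone   | 10       | 1554.35
4  | Hank     | Headset | 2        | 1090.48
1  | Bob      | Tablet  | 10       | 1035.81
3  | Dave     | Phone   | 1        | 796.73 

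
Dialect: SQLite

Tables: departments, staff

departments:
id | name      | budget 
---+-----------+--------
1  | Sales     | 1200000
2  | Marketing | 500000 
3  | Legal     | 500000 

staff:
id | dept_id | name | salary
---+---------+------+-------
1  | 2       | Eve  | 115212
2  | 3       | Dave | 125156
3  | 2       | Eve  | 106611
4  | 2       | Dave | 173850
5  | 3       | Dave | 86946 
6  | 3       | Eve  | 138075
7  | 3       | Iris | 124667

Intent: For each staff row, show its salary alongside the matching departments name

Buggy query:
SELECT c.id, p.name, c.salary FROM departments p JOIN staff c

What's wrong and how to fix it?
Bug: Missing join condition: each staff row is matched to all departments rows instead of just its own

Fix: Add ON c.dept_id = p.id to the JOIN

Corrected query:
SELECT c.id, p.name, c.salary FROM departments p JOIN staff c ON c.dept_id = p.id

Result:
id | name      | salary
---+-----------+-------
1  | Marketing | 115212
2  | Legal     | 125156
3  | Marketing | 106611
4  | Marketing | 173850
5  | Legal     | 86946 
6  | Legal     | 138075
7  | Legal     | 124667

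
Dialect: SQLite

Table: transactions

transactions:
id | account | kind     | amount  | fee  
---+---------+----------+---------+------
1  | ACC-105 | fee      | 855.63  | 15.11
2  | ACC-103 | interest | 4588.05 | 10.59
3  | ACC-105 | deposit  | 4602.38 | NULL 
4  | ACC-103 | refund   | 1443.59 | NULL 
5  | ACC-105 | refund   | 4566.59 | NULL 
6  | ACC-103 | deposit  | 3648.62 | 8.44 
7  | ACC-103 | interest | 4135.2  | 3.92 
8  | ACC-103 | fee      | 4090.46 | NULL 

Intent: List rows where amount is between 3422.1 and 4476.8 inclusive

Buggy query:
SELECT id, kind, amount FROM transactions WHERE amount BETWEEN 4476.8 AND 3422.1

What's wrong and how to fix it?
Bug: The bounds are reversed; BETWEEN a AND b requires a <= b to match anything

Fix: Swap the bounds so the smaller value comes first

Corrected query:
SELECT id, kind, amount FROM transactions WHERE amount BETWEEN 3422.1 AND 4476.8

Result:
id | kind     | amount 
---+----------+--------
6  | deposit  | 3648.62
7  | interest | 4135.2 
8  | fee      | 4090.46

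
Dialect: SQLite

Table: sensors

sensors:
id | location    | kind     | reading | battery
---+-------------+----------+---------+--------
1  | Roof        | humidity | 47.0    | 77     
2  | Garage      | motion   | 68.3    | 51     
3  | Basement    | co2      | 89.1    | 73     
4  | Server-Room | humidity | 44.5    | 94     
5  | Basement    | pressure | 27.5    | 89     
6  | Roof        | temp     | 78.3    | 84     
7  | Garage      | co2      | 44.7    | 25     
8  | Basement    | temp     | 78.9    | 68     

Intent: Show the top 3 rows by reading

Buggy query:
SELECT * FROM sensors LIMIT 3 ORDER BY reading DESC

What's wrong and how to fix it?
Bug: LIMIT must come after ORDER BY

Fix: Sort with ORDER BY, then apply LIMIT

Corrected query:
SELECT * FROM sensors ORDER BY reading DESC LIMIT 3

Result:
id | location | kind | reading | battery
---+----------+------+---------+--------
3  | Basement | co2  | 89.1    | 73     
8  | Basement | temp | 78.9    | 68     
6  | Roof     | temp | 78.3    | 84     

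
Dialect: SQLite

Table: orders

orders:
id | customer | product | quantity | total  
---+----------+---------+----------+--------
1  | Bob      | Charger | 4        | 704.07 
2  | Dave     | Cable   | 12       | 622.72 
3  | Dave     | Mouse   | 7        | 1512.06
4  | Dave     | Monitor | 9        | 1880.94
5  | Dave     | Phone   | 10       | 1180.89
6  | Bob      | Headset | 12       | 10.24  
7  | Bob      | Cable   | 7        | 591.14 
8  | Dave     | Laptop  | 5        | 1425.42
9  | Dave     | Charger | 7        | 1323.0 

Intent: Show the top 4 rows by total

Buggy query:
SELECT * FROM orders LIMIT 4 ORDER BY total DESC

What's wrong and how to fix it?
Bug: ORDER BY cannot follow LIMIT; LIMIT is the final clause

Fix: Sort with ORDER BY, then apply LIMIT

Corrected query:
SELECT * FROM orders ORDER BY total DESC LIMIT 4

Result:
id | customer | product | quantity | total  
---+----------+---------+----------+--------
4  | Dave     | Monitor | 9        | 1880.94
3  | Dave     | Mouse   | 7        | 1512.06
8  | Dave     | Laptop  | 5        | 1425.42
9  | Dave     | Charger | 7        | 1323   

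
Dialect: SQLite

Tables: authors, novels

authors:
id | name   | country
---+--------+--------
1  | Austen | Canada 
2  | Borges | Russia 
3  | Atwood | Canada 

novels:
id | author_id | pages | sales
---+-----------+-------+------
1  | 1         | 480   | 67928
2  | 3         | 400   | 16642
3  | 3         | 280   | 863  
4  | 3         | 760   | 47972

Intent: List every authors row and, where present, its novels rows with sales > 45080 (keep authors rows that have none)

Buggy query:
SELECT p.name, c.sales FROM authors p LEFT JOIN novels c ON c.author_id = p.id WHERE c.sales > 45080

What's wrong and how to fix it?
Bug: A WHERE condition on the right-hand table after LEFT JOIN drops unmatched parents

Fix: Move the right-table condition into the ON clause so unmatched parents are kept

Corrected query:
SELECT p.name, c.sales FROM authors p LEFT JOIN novels c ON c.author_id = p.id AND c.sales > 45080

Result:
name   | sales
-------+------
Austen | 67928
Borges | NULL 
Atwood | 47972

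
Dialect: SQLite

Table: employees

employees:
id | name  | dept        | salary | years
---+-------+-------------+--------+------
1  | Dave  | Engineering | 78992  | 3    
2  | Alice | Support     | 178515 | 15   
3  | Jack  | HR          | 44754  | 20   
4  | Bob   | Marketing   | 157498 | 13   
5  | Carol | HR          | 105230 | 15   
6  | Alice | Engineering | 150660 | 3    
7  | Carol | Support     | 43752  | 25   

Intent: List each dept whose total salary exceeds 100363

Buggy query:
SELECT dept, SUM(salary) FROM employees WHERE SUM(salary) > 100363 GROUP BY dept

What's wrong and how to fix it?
Bug: WHERE runs before GROUP BY, so aggregates aren't available there

Fix: Use HAVING (which filters groups after aggregation) instead of WHERE

Corrected query:
SELECT dept, SUM(salary) FROM employees GROUP BY dept HAVING SUM(salary) > 100363

Result:
dept        | SUM(salary)
------------+------------
Engineering | 229652     
HR          | 149984     
Marketing   | 157498     
Support     | 222267     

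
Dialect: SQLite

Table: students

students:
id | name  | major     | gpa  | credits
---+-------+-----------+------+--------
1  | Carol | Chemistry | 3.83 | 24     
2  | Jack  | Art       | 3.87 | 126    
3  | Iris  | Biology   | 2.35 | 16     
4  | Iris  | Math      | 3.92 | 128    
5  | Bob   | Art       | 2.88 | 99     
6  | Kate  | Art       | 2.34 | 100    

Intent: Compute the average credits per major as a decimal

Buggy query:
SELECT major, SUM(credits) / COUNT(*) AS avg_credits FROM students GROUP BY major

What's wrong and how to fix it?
Bug: SUM(credits) and COUNT(*) are both integers; the division truncates the fractional part

Fix: Multiply by 1.0 (or CAST to REAL) to force floating-point division

Corrected query:
SELECT major, SUM(credits) * 1.0 / COUNT(*) AS avg_credits FROM students GROUP BY major

Result:
major     | avg_credits
----------+------------
Art       | 108.333333 
Biology   | 16         
Chemistry | 24         
Math      | 128        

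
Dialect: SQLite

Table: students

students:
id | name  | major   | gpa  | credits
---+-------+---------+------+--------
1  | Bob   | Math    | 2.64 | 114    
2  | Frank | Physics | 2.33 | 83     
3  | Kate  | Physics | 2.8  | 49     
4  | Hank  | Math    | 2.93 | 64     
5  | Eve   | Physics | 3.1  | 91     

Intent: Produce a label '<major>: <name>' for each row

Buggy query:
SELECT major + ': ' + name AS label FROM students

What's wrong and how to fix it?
Bug: '+' is numeric addition; on text columns SQLite converts them to 0 instead of concatenating

Fix: Use the || operator for string concatenation

Corrected query:
SELECT major || ': ' || name AS label FROM students

Result:
label         
--------------
Math: Bob     
Physics: Frank
Physics: Kate 
Math: Hank    
Physics: Eve  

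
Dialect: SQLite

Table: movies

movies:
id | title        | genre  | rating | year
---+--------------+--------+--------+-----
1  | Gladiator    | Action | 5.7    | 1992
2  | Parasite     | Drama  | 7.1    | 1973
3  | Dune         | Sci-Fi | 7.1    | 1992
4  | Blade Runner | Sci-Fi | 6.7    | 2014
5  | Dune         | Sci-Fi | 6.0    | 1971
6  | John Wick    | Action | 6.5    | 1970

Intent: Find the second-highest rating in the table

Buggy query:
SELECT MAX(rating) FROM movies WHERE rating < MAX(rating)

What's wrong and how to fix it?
Bug: The inner MAX is an aggregate inside WHERE, which is not allowed

Fix: Compute the overall MAX in a subquery, then take MAX of rows below it

Corrected query:
SELECT MAX(rating) FROM movies WHERE rating < (SELECT MAX(rating) FROM movies)

Result:
MAX(rating)
-----------
6.7        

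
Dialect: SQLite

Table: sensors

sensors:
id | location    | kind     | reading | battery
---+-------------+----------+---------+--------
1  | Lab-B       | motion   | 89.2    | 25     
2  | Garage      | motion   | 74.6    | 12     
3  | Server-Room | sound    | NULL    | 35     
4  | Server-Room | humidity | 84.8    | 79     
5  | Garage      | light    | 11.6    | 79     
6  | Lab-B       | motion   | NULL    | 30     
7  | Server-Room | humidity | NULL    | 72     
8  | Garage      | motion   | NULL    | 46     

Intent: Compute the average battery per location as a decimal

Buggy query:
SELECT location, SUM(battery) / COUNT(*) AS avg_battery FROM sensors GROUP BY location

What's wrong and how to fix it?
Bug: Both operands are integers, so '/' performs integer division and truncates

Fix: Multiply by 1.0 (or CAST to REAL) to force floating-point division

Corrected query:
SELECT location, SUM(battery) * 1.0 / COUNT(*) AS avg_battery FROM sensors GROUP BY location

Result:
location    | avg_battery
------------+------------
Garage      | 45.666667  
Lab-B       | 27.5       
Server-Room | 62         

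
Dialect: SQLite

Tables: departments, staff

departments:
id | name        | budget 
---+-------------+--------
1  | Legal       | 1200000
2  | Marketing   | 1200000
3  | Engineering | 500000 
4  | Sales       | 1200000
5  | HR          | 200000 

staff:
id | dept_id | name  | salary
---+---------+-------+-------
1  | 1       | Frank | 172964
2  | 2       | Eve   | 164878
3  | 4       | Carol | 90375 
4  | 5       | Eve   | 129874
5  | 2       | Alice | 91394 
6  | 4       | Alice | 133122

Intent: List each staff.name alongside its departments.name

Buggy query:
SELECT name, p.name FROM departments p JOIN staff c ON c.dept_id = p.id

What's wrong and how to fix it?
Bug: Both tables have a 'name' column; the unqualified reference is ambiguous

Fix: Qualify the column with its table alias (c.name)

Corrected query:
SELECT c.name, p.name FROM departments p JOIN staff c ON c.dept_id = p.id

Result:
name  | name     
------+----------
Frank | Legal    
Eve   | Marketing
Carol | Sales    
Eve   | HR       
Alice | Marketing
Alice | Sales    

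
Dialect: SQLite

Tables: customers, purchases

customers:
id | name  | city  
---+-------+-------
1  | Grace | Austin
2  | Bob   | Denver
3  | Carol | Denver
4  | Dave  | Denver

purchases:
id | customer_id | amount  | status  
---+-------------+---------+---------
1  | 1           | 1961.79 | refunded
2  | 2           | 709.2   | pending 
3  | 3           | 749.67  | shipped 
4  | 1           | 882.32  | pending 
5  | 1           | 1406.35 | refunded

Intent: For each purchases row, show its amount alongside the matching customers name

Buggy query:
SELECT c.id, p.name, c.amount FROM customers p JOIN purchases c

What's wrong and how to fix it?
Bug: Missing join condition: each purchases row is matched to all customers rows instead of just its own

Fix: Specify the join condition linking the foreign key to the parent id

Corrected query:
SELECT c.id, p.name, c.amount FROM customers p JOIN purchases c ON c.customer_id = p.id

Result:
id | name  | amount 
---+-------+--------
1  | Grace | 1961.79
2  | Bob   | 709.2  
3  | Carol | 749.67 
4  | Grace | 882.32 
5  | Grace | 1406.35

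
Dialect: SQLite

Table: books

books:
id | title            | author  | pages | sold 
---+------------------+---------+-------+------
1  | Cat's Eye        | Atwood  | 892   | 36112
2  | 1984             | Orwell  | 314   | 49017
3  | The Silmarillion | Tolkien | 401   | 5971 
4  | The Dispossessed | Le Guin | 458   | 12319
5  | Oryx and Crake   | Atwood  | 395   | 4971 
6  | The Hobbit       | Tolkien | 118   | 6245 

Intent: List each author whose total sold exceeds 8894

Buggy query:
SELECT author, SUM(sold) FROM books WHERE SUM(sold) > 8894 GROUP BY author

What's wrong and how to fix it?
Bug: Aggregate functions cannot appear in a WHERE clause

Fix: Use HAVING (which filters groups after aggregation) instead of WHERE

Corrected query:
SELECT author, SUM(sold) FROM books GROUP BY author HAVING SUM(sold) > 8894

Result:
author  | SUM(sold)
--------+----------
Atwood  | 41083    
Le Guin | 12319    
Orwell  | 49017    
Tolkien | 12216    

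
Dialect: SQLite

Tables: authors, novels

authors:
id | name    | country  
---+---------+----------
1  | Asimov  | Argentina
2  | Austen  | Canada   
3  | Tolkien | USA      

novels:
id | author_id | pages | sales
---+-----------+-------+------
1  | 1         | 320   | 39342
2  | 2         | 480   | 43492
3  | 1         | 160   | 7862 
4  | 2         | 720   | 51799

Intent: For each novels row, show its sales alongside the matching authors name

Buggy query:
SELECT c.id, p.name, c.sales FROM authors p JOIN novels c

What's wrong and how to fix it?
Bug: JOIN with no ON clause produces a cartesian product; every novels row pairs with every authors row

Fix: Specify the join condition linking the foreign key to the parent id

Corrected query:
SELECT c.id, p.name, c.sales FROM authors p JOIN novels c ON c.author_id = p.id

Result:
id | name   | sales
---+--------+------
1  | Asimov | 39342
2  | Austen | 43492
3  | Asimov | 7862 
4  | Austen | 51799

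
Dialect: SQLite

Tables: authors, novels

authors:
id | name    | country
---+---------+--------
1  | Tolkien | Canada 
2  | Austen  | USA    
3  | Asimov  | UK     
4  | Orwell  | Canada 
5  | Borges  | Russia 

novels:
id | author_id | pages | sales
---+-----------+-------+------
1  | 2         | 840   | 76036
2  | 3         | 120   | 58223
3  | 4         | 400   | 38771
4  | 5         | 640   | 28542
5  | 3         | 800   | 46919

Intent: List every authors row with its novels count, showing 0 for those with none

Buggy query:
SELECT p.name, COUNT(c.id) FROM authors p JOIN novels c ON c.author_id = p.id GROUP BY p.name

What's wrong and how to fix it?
Bug: INNER JOIN drops authors rows that have no matching novels rows

Fix: Switch to LEFT JOIN to retain unmatched parent rows

Corrected query:
SELECT p.name, COUNT(c.id) FROM authors p LEFT JOIN novels c ON c.author_id = p.id GROUP BY p.name

Result:
name    | COUNT(c.id)
--------+------------
Asimov  | 2          
Austen  | 1          
Borges  | 1          
Orwell  | 1          
Tolkien | 0          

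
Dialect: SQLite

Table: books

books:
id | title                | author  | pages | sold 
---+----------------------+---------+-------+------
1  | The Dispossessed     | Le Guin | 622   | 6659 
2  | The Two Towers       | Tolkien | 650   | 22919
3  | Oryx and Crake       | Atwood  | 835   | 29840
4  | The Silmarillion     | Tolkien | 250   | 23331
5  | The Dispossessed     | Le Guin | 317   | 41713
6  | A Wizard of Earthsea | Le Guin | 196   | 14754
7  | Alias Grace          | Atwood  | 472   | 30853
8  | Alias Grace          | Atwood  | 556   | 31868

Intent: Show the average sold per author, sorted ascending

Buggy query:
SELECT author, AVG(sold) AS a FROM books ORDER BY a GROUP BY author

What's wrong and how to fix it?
Bug: ORDER BY appears before GROUP BY; SQL clause order requires GROUP BY first

Fix: Move ORDER BY to the end, after GROUP BY

Corrected query:
SELECT author, AVG(sold) AS a FROM books GROUP BY author ORDER BY a

Result:
author  | a           
--------+-------------
Le Guin | 21042       
Tolkien | 23125       
Atwood  | 30853.666667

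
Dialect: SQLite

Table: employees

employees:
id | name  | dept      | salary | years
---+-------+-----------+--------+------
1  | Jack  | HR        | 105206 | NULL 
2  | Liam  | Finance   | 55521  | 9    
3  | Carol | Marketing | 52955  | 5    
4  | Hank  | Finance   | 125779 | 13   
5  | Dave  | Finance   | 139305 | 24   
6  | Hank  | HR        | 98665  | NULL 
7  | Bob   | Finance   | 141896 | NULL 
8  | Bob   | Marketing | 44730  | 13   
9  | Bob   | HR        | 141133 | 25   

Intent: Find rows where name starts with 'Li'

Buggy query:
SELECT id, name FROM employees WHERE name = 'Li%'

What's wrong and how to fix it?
Bug: '=' compares the literal string including the % character; pattern matching needs LIKE

Fix: Replace '=' with LIKE so 'Li%' is treated as a pattern

Corrected query:
SELECT id, name FROM employees WHERE name LIKE 'Li%'

Result:
id | name
---+-----
2  | Liam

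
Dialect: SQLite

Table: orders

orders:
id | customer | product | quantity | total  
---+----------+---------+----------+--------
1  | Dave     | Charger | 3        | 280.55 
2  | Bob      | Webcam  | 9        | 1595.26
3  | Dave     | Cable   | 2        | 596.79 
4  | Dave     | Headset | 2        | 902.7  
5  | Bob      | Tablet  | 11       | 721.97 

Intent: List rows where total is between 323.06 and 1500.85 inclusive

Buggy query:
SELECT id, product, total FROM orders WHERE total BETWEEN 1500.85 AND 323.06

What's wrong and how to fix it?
Bug: BETWEEN expects the lower bound first; with 1500.85 AND 323.06 the range is empty

Fix: Write BETWEEN 323.06 AND 1500.85

Corrected query:
SELECT id, product, total FROM orders WHERE total BETWEEN 323.06 AND 1500.85

Result:
id | product | total 
---+---------+-------
3  | Cable   | 596.79
4  | Headset | 902.7 
5  | Tablet  | 721.97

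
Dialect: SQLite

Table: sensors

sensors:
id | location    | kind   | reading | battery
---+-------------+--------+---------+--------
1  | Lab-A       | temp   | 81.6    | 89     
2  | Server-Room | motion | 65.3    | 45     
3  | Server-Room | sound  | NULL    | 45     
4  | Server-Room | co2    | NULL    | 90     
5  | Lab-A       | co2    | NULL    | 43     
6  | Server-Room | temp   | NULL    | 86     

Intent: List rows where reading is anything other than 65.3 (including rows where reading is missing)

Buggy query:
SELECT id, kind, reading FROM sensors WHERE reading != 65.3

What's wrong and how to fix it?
Bug: Inequality against NULL is unknown, not true; rows with NULL are dropped

Fix: Handle NULL separately with IS NULL alongside the inequality

Corrected query:
SELECT id, kind, reading FROM sensors WHERE reading != 65.3 OR reading IS NULL

Result:
id | kind  | reading
---+-------+--------
1  | temp  | 81.6   
3  | sound | NULL   
4  | co2   | NULL   
5  | co2   | NULL   
6  | temp  | NULL   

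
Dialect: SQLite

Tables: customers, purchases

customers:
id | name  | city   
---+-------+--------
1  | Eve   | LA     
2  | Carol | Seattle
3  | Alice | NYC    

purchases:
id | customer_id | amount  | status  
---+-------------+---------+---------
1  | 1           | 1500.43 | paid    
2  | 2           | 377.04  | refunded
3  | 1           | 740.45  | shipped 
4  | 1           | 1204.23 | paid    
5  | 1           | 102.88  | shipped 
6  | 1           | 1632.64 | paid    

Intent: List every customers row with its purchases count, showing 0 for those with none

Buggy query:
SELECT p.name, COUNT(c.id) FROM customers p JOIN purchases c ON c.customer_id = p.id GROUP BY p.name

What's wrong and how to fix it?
Bug: INNER JOIN drops customers rows that have no matching purchases rows

Fix: Use LEFT JOIN so parents without children still appear (COUNT(c.id) gives 0)

Corrected query:
SELECT p.name, COUNT(c.id) FROM customers p LEFT JOIN purchases c ON c.customer_id = p.id GROUP BY p.name

Result:
name  | COUNT(c.id)
------+------------
Alice | 0          
Carol | 1          
Eve   | 5          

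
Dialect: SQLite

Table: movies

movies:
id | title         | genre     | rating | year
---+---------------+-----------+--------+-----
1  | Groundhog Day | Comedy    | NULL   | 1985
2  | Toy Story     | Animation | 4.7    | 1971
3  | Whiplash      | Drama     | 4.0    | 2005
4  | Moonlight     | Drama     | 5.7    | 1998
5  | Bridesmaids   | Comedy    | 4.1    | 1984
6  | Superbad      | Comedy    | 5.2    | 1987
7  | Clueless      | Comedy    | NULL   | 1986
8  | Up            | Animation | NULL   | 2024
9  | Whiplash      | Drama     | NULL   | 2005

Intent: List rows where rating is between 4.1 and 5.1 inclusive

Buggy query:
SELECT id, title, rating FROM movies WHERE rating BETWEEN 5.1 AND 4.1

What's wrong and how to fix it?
Bug: BETWEEN expects the lower bound first; with 5.1 AND 4.1 the range is empty

Fix: Swap the bounds so the smaller value comes first

Corrected query:
SELECT id, title, rating FROM movies WHERE rating BETWEEN 4.1 AND 5.1

Result:
id | title       | rating
---+-------------+-------
2  | Toy Story   | 4.7   
5  | Bridesmaids | 4.1   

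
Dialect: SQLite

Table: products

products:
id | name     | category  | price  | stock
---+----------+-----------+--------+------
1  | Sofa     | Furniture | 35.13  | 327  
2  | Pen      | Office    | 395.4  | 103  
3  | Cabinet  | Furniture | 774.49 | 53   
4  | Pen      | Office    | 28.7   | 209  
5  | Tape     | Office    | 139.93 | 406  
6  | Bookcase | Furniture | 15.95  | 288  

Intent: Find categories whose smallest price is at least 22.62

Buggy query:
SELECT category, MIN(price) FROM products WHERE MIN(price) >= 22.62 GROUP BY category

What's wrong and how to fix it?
Bug: MIN() in WHERE is a misuse of aggregate

Fix: Replace WHERE with HAVING after the GROUP BY

Corrected query:
SELECT category, MIN(price) FROM products GROUP BY category HAVING MIN(price) >= 22.62

Result:
category | MIN(price)
---------+-----------
Office   | 28.7      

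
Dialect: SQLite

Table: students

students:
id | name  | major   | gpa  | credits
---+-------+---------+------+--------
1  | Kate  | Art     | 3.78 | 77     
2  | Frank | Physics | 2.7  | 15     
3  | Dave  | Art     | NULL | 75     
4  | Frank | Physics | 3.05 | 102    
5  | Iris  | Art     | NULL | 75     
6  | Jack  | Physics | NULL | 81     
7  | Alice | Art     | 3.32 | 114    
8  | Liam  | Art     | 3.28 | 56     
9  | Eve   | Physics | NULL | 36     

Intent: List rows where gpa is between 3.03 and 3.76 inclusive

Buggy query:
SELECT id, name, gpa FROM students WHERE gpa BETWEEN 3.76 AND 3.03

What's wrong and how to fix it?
Bug: BETWEEN expects the lower bound first; with 3.76 AND 3.03 the range is empty

Fix: Write BETWEEN 3.03 AND 3.76

Corrected query:
SELECT id, name, gpa FROM students WHERE gpa BETWEEN 3.03 AND 3.76

Result:
id | name  | gpa 
---+-------+-----
4  | Frank | 3.05
7  | Alice | 3.32
8  | Liam  | 3.28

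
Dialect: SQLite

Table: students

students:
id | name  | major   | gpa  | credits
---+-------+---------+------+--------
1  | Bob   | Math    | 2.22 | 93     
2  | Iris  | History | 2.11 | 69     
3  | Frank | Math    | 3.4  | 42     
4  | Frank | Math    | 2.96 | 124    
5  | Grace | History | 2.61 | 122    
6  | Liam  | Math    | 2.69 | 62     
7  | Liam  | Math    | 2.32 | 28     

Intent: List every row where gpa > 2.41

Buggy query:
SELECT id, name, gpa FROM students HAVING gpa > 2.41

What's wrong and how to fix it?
Bug: HAVING filters the output of aggregation, but this query has no GROUP BY and no aggregate functions, so SQLite rejects it (HAVING clause on a non-aggregate query); the condition here is per row

Fix: Replace HAVING with WHERE since the condition applies to individual rows

Corrected query:
SELECT id, name, gpa FROM students WHERE gpa > 2.41

Result:
id | name  | gpa 
---+-------+-----
3  | Frank | 3.4 
4  | Frank | 2.96
5  | Grace | 2.61
6  | Liam  | 2.69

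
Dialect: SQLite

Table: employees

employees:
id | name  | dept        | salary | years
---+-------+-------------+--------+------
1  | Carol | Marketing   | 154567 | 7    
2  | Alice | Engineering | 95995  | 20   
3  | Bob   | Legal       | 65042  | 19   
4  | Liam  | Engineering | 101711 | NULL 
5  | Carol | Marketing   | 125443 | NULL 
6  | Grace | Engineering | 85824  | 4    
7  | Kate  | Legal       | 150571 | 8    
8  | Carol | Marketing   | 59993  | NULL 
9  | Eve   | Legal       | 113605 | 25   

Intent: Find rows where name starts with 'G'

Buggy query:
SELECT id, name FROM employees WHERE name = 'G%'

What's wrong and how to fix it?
Bug: Wildcards only work with LIKE; '=' treats '%' as a literal character

Fix: Replace '=' with LIKE so 'G%' is treated as a pattern

Corrected query:
SELECT id, name FROM employees WHERE name LIKE 'G%'

Result:
id | name 
---+------
6  | Grace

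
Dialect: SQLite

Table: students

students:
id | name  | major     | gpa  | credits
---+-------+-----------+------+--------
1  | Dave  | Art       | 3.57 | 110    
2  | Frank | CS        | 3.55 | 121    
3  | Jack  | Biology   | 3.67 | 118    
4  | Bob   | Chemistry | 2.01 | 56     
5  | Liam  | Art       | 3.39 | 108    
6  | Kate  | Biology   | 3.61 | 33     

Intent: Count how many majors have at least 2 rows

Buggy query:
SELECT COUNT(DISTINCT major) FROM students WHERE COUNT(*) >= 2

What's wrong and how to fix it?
Bug: WHERE filters individual rows, not groups, so a group-level COUNT is invalid there

Fix: Use a subquery that GROUPs and filters with HAVING, then count its rows

Corrected query:
SELECT COUNT(*) FROM (SELECT major FROM students GROUP BY major HAVING COUNT(*) >= 2)

Result:
COUNT(*)
--------
2       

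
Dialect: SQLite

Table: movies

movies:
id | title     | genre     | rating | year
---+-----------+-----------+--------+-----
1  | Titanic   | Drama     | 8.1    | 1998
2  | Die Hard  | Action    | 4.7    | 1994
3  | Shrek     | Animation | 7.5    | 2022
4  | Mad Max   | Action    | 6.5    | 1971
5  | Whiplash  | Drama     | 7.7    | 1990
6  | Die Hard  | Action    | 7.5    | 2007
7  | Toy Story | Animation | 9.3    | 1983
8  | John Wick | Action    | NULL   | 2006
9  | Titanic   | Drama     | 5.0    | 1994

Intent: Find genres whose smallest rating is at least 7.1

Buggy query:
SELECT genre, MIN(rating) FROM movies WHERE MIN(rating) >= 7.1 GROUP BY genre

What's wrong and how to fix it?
Bug: Aggregates like MIN are computed per group after WHERE runs

Fix: Replace WHERE with HAVING after the GROUP BY

Corrected query:
SELECT genre, MIN(rating) FROM movies GROUP BY genre HAVING MIN(rating) >= 7.1

Result:
genre     | MIN(rating)
----------+------------
Animation | 7.5        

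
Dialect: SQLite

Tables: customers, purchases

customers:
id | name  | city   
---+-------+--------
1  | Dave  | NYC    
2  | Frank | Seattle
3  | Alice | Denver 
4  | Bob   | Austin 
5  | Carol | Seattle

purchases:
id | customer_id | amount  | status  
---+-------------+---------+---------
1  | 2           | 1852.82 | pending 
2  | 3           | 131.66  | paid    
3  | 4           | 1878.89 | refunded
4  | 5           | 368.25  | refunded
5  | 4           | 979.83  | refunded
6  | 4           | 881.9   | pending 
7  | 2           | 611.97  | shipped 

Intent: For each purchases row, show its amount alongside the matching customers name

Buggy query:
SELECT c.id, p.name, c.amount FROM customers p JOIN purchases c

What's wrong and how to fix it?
Bug: JOIN with no ON clause produces a cartesian product; every purchases row pairs with every customers row

Fix: Specify the join condition linking the foreign key to the parent id

Corrected query:
SELECT c.id, p.name, c.amount FROM customers p JOIN purchases c ON c.customer_id = p.id

Result:
id | name  | amount 
---+-------+--------
1  | Frank | 1852.82
2  | Alice | 131.66 
3  | Bob   | 1878.89
4  | Carol | 368.25 
5  | Bob   | 979.83 
6  | Bob   | 881.9  
7  | Frank | 611.97 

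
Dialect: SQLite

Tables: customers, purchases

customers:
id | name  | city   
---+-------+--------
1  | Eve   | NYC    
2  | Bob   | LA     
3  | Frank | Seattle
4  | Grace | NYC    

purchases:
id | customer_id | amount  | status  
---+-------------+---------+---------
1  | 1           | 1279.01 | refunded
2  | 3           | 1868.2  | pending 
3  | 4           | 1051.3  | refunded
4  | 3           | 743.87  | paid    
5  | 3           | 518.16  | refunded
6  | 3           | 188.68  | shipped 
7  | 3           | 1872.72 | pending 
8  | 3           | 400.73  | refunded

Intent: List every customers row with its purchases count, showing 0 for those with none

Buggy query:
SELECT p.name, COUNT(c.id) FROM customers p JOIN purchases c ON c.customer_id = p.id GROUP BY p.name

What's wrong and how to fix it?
Bug: INNER JOIN drops customers rows that have no matching purchases rows

Fix: Switch to LEFT JOIN to retain unmatched parent rows

Corrected query:
SELECT p.name, COUNT(c.id) FROM customers p LEFT JOIN purchases c ON c.customer_id = p.id GROUP BY p.name

Result:
name  | COUNT(c.id)
------+------------
Bob   | 0          
Eve   | 1          
Frank | 6          
Grace | 1          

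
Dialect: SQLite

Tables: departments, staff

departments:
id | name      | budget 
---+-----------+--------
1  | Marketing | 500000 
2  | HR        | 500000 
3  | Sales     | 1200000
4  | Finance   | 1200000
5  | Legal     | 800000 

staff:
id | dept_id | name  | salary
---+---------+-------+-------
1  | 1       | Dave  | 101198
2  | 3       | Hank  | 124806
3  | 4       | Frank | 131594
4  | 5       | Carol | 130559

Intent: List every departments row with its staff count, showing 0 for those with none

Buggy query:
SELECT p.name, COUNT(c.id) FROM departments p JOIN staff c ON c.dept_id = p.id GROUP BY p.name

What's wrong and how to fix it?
Bug: An inner join excludes parents with zero children

Fix: Switch to LEFT JOIN to retain unmatched parent rows

Corrected query:
SELECT p.name, COUNT(c.id) FROM departments p LEFT JOIN staff c ON c.dept_id = p.id GROUP BY p.name

Result:
name      | COUNT(c.id)
----------+------------
Finance   | 1          
HR        | 0          
Legal     | 1          
Marketing | 1          
Sales     | 1          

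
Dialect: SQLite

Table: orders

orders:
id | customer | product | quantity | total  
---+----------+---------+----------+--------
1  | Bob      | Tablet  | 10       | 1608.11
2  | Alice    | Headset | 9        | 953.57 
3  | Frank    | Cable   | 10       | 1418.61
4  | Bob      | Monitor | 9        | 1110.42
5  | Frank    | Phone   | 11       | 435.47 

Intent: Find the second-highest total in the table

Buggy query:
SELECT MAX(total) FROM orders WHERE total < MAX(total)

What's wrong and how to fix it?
Bug: The inner MAX is an aggregate inside WHERE, which is not allowed

Fix: Put the inner MAX in a scalar subquery

Corrected query:
SELECT MAX(total) FROM orders WHERE total < (SELECT MAX(total) FROM orders)

Result:
MAX(total)
----------
1418.61   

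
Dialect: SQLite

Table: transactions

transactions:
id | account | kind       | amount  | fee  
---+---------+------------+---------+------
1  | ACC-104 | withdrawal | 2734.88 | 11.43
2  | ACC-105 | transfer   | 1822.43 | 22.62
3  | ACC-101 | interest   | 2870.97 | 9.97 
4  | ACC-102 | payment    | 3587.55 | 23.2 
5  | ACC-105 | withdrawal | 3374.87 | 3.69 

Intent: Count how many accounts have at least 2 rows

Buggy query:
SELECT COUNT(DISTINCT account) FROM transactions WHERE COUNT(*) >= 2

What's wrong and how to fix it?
Bug: WHERE filters individual rows, not groups, so a group-level COUNT is invalid there

Fix: Group first with HAVING COUNT(*) >= 2, then COUNT the resulting groups

Corrected query:
SELECT COUNT(*) FROM (SELECT account FROM transactions GROUP BY account HAVING COUNT(*) >= 2)

Result:
COUNT(*)
--------
1       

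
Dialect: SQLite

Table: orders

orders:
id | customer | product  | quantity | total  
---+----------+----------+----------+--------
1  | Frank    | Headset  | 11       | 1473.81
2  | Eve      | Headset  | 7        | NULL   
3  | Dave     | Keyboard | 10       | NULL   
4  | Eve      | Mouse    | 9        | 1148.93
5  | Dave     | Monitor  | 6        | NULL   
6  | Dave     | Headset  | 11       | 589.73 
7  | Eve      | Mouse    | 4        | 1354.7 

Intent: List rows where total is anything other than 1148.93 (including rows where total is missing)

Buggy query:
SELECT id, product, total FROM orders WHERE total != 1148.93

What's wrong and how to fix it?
Bug: 'total != 1148.93' is unknown when total is NULL, so NULL rows are silently excluded

Fix: Add an explicit OR total IS NULL to include the missing-value rows

Corrected query:
SELECT id, product, total FROM orders WHERE total != 1148.93 OR total IS NULL

Result:
id | product  | total  
---+----------+--------
1  | Headset  | 1473.81
2  | Headset  | NULL   
3  | Keyboard | NULL   
5  | Monitor  | NULL   
6  | Headset  | 589.73 
7  | Mouse    | 1354.7 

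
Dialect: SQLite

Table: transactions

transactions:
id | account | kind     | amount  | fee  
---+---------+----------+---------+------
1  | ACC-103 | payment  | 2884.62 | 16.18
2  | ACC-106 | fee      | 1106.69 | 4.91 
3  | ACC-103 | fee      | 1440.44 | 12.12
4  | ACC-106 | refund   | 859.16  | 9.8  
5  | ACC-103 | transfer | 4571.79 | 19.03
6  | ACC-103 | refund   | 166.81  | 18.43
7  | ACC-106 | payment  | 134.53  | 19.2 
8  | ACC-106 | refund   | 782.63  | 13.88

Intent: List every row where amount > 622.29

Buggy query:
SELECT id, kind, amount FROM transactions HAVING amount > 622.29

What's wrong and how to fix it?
Bug: This is a non-aggregate query (no GROUP BY, no aggregates), so in SQLite the HAVING clause is invalid here; a row-level condition belongs in WHERE

Fix: Replace HAVING with WHERE since the condition applies to individual rows

Corrected query:
SELECT id, kind, amount FROM transactions WHERE amount > 622.29

Result:
id | kind     | amount 
---+----------+--------
1  | payment  | 2884.62
2  | fee      | 1106.69
3  | fee      | 1440.44
4  | refund   | 859.16 
5  | transfer | 4571.79
8  | refund   | 782.63 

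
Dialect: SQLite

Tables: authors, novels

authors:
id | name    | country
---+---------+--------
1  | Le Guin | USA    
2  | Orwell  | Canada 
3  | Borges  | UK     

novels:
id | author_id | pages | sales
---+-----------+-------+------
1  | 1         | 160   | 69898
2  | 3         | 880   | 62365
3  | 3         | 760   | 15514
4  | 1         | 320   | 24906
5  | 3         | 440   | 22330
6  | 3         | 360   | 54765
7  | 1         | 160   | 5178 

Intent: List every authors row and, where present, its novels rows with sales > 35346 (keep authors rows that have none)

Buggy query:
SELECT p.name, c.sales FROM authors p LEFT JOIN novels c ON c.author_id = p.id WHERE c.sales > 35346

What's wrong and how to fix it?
Bug: Filtering c.sales in WHERE discards the NULL rows produced by LEFT JOIN, turning it into an inner join

Fix: Put 'c.sales > 35346' in the JOIN's ON clause instead of WHERE

Corrected query:
SELECT p.name, c.sales FROM authors p LEFT JOIN novels c ON c.author_id = p.id AND c.sales > 35346

Result:
name    | sales
--------+------
Le Guin | 69898
Orwell  | NULL 
Borges  | 54765
Borges  | 62365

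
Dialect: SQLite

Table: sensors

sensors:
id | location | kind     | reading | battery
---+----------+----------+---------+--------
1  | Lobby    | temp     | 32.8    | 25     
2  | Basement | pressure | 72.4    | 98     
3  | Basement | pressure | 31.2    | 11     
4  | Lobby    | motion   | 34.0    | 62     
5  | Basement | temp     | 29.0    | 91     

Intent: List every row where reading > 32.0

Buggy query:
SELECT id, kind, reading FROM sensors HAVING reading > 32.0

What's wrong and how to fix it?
Bug: This is a non-aggregate query (no GROUP BY, no aggregates), so in SQLite the HAVING clause is invalid here; a row-level condition belongs in WHERE

Fix: Replace HAVING with WHERE since the condition applies to individual rows

Corrected query:
SELECT id, kind, reading FROM sensors WHERE reading > 32.0

Result:
id | kind     | reading
---+----------+--------
1  | temp     | 32.8   
2  | pressure | 72.4   
4  | motion   | 34     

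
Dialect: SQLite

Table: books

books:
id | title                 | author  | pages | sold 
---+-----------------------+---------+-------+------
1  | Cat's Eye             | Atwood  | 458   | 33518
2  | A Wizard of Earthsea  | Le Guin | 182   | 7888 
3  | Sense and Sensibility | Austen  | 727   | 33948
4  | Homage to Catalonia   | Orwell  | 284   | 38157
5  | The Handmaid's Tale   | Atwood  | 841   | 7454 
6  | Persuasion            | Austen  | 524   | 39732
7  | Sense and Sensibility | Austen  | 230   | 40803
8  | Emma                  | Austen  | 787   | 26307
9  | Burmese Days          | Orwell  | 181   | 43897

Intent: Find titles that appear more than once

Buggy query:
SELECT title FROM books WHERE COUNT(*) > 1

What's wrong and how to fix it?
Bug: WHERE can't reference COUNT(*); aggregates are computed after WHERE

Fix: GROUP BY title, then filter groups with HAVING COUNT(*) > 1

Corrected query:
SELECT title FROM books GROUP BY title HAVING COUNT(*) > 1

Result:
title                
---------------------
Sense and Sensibility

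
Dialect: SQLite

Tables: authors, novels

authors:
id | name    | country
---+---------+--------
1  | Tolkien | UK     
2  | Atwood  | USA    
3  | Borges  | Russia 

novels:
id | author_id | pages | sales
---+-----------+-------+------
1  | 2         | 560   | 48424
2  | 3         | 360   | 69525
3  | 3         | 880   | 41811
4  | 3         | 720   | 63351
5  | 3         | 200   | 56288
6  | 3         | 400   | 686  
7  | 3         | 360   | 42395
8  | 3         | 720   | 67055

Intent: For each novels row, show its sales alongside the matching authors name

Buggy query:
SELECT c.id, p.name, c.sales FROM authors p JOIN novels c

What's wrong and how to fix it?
Bug: JOIN with no ON clause produces a cartesian product; every novels row pairs with every authors row

Fix: Specify the join condition linking the foreign key to the parent id

Corrected query:
SELECT c.id, p.name, c.sales FROM authors p JOIN novels c ON c.author_id = p.id

Result:
id | name   | sales
---+--------+------
1  | Atwood | 48424
2  | Borges | 69525
3  | Borges | 41811
4  | Borges | 63351
5  | Borges | 56288
6  | Borges | 686  
7  | Borges | 42395
8  | Borges | 67055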